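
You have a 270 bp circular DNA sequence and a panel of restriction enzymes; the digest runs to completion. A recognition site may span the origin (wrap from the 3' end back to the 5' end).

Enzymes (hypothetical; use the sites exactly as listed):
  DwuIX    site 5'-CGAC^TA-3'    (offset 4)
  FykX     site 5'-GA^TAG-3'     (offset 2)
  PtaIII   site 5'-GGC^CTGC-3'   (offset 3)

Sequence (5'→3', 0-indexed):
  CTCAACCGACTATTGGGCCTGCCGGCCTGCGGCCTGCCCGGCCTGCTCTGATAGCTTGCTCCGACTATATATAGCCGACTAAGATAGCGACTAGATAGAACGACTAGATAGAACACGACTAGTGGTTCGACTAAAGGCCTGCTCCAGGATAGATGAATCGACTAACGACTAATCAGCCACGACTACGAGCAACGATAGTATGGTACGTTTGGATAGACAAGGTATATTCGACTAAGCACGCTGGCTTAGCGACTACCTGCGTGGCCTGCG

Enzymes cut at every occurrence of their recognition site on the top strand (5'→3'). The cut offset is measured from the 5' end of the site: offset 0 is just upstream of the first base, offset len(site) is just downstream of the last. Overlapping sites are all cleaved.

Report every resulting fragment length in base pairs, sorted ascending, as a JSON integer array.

[4,4,5,7,7,7,7,8,8,9,9,9,11,11,12,12,12,13,14,14,14,15,18,19,21]

Per-enzyme occurrences:
  DwuIX CGACTA/4: at [6, 61, 75, 87, 100, 115, 127, 158, 165, 179, 228, 249] ⇒ [10, 65, 79, 91, 104, 119, 131, 162, 169, 183, 232, 253]
  FykX GATAG/2: at [49, 82, 93, 106, 147, 193, 211] ⇒ [51, 84, 95, 108, 149, 195, 213]
  PtaIII GGCCTGC/3: at [15, 23, 30, 39, 135, 262] ⇒ [18, 26, 33, 42, 138, 265]

Pooled cuts: [10, 18, 26, 33, 42, 51, 65, 79, 84, 91, 95, 104, 108, 119, 131, 138, 149, 162, 169, 183, 195, 213, 232, 253, 265]

Fragments:
  10→18: 8 bp
  18→26: 8 bp
  26→33: 7 bp
  33→42: 9 bp
  42→51: 9 bp
  51→65: 14 bp
  65→79: 14 bp
  79→84: 5 bp
  84→91: 7 bp
  91→95: 4 bp
  95→104: 9 bp
  104→108: 4 bp
  108→119: 11 bp
  119→131: 12 bp
  131→138: 7 bp
  138→149: 11 bp
  149→162: 13 bp
  162→169: 7 bp
  169→183: 14 bp
  183→195: 12 bp
  195→213: 18 bp
  213→232: 19 bp
  232→253: 21 bp
  253→265: 12 bp
  265→10 (wrap): 270-265+10 = 15 bp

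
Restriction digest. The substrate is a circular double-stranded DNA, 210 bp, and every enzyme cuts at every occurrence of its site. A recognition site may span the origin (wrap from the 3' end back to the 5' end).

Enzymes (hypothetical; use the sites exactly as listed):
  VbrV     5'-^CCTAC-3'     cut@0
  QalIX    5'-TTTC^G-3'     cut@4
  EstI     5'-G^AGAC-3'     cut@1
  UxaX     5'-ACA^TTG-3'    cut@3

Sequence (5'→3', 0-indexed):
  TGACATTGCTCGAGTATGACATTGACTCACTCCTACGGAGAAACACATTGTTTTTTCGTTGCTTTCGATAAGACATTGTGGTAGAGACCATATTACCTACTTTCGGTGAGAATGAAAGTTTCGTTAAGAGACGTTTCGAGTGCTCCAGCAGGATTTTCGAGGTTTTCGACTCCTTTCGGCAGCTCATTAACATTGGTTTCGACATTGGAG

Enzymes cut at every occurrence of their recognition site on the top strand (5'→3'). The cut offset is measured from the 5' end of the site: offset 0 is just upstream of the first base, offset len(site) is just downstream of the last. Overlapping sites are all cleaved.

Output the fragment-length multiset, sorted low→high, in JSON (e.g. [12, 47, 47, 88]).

Site scan:
  VbrV (CCTAC, off=0): starts [31, 95] → cuts [31, 95]
  QalIX (TTTCG, off=4): starts [53, 62, 100, 118, 133, 154, 163, 173, 196] → cuts [57, 66, 104, 122, 137, 158, 167, 177, 200]
  EstI (GAGAC, off=1): starts [83, 127] → cuts [84, 128]
  UxaX (ACATTG, off=3): starts [2, 18, 44, 72, 189, 201] → cuts [5, 21, 47, 75, 192, 204]

Pooled cuts: [5, 21, 31, 47, 57, 66, 75, 84, 95, 104, 122, 128, 137, 158, 167, 177, 192, 200, 204]

Fragments:
  5→21: 16 bp
  21→31: 10 bp
  31→47: 16 bp
  47→57: 10 bp
  57→66: 9 bp
  66→75: 9 bp
  75→84: 9 bp
  84→95: 11 bp
  95→104: 9 bp
  104→122: 18 bp
  122→128: 6 bp
  128→137: 9 bp
  137→158: 21 bp
  158→167: 9 bp
  167→177: 10 bp
  177→192: 15 bp
  192→200: 8 bp
  200→204: 4 bp
  204→5 (wrap): 210-204+5 = 11 bp

[4,6,8,9,9,9,9,9,9,10,10,10,11,11,15,16,16,18,21]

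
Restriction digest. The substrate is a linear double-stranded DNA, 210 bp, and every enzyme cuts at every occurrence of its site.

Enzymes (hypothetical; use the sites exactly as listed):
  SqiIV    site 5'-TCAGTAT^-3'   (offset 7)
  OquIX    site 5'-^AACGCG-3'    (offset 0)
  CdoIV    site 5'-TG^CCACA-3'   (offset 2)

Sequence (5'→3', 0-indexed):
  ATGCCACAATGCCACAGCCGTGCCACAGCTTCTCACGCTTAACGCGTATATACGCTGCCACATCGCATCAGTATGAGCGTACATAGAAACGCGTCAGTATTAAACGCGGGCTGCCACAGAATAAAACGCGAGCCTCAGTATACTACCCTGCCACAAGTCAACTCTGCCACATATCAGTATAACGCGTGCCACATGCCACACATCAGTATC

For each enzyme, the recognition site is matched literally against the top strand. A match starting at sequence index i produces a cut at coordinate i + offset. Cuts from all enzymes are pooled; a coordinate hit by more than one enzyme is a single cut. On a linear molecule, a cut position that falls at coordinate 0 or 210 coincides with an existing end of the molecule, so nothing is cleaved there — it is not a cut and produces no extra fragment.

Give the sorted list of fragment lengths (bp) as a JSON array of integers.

Scan for sites:
  SqiIV (TCAGTAT, off=7): starts [67, 93, 134, 173, 202] → cuts [74, 100, 141, 180, 209]
  OquIX (AACGCG, off=0): starts [40, 87, 102, 124, 180] → cuts [40, 87, 102, 124, 180]
  CdoIV (TGCCACA, off=2): starts [1, 9, 20, 55, 111, 148, 164, 186, 193] → cuts [3, 11, 22, 57, 113, 150, 166, 188, 195]

Pooled cuts: [3, 11, 22, 40, 57, 74, 87, 100, 102, 113, 124, 141, 150, 166, 180, 188, 195, 209]

Fragments:
  [0,3): 3 bp
  [3,11): 8 bp
  [11,22): 11 bp
  [22,40): 18 bp
  [40,57): 17 bp
  [57,74): 17 bp
  [74,87): 13 bp
  [87,100): 13 bp
  [100,102): 2 bp
  [102,113): 11 bp
  [113,124): 11 bp
  [124,141): 17 bp
  [141,150): 9 bp
  [150,166): 16 bp
  [166,180): 14 bp
  [180,188): 8 bp
  [188,195): 7 bp
  [195,209): 14 bp
  [209,210): 1 bp

[1,2,3,7,8,8,9,11,11,11,13,13,14,14,16,17,17,17,18]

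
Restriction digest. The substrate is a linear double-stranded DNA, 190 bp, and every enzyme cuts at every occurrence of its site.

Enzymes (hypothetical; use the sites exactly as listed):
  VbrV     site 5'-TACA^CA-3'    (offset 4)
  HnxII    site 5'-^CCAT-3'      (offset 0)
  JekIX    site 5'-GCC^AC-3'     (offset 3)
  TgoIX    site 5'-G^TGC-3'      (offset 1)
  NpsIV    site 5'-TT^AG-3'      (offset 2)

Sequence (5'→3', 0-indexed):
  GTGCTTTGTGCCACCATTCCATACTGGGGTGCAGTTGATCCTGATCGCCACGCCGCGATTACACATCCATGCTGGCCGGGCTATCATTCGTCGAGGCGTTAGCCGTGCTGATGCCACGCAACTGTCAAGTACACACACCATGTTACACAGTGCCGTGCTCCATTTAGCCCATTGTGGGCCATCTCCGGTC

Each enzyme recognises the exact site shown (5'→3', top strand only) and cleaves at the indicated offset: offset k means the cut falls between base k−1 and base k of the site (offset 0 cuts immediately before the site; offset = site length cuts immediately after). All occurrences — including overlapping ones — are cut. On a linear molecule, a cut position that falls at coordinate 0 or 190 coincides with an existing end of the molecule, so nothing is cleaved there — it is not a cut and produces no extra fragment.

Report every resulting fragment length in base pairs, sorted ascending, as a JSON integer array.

Scan for sites:
  VbrV TACACA/4: at [59, 129, 143] ⇒ [63, 133, 147]
  HnxII CCAT/0: at [13, 18, 66, 137, 159, 168, 178] ⇒ [13, 18, 66, 137, 159, 168, 178]
  JekIX GCCAC/3: at [9, 46, 112] ⇒ [12, 49, 115]
  TgoIX GTGC/1: at [0, 7, 28, 104, 149, 154] ⇒ [1, 8, 29, 105, 150, 155]
  NpsIV TTAG/2: at [98, 163] ⇒ [100, 165]

Pooled cuts: [1, 8, 12, 13, 18, 29, 49, 63, 66, 100, 105, 115, 133, 137, 147, 150, 155, 159, 165, 168, 178]

Fragments:
  [0,1): 1 bp
  [1,8): 7 bp
  [8,12): 4 bp
  [12,13): 1 bp
  [13,18): 5 bp
  [18,29): 11 bp
  [29,49): 20 bp
  [49,63): 14 bp
  [63,66): 3 bp
  [66,100): 34 bp
  [100,105): 5 bp
  [105,115): 10 bp
  [115,133): 18 bp
  [133,137): 4 bp
  [137,147): 10 bp
  [147,150): 3 bp
  [150,155): 5 bp
  [155,159): 4 bp
  [159,165): 6 bp
  [165,168): 3 bp
  [168,178): 10 bp
  [178,190): 12 bp

[1,1,3,3,3,4,4,4,5,5,5,6,7,10,10,10,11,12,14,18,20,34]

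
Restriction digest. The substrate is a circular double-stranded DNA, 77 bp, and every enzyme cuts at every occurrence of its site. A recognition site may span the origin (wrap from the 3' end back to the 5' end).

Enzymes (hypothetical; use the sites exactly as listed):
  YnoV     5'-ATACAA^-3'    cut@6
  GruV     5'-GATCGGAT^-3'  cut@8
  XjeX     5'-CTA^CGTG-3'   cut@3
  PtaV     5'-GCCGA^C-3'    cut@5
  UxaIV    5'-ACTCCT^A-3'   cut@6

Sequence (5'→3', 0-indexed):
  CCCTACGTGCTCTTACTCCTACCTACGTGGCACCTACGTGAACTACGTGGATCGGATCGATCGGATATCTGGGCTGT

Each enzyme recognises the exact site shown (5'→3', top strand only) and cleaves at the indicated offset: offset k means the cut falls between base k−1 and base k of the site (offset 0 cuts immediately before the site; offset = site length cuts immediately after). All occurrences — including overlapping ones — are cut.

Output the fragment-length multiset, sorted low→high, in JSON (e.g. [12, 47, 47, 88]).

[5,9,9,11,12,15,16]

Scan for sites:
  YnoV (ATACAA, off=6): no sites
  GruV (GATCGGAT, off=8): starts [49, 58] → cuts [57, 66]
  XjeX (CTACGTG, off=3): starts [2, 22, 33, 42] → cuts [5, 25, 36, 45]
  PtaV (GCCGAC, off=5): no sites
  UxaIV (ACTCCTA, off=6): starts [14] → cuts [20]

Pooled cuts: [5, 20, 25, 36, 45, 57, 66]

Fragments:
  5→20: 15 bp
  20→25: 5 bp
  25→36: 11 bp
  36→45: 9 bp
  45→57: 12 bp
  57→66: 9 bp
  66→5 (wrap): 77-66+5 = 16 bp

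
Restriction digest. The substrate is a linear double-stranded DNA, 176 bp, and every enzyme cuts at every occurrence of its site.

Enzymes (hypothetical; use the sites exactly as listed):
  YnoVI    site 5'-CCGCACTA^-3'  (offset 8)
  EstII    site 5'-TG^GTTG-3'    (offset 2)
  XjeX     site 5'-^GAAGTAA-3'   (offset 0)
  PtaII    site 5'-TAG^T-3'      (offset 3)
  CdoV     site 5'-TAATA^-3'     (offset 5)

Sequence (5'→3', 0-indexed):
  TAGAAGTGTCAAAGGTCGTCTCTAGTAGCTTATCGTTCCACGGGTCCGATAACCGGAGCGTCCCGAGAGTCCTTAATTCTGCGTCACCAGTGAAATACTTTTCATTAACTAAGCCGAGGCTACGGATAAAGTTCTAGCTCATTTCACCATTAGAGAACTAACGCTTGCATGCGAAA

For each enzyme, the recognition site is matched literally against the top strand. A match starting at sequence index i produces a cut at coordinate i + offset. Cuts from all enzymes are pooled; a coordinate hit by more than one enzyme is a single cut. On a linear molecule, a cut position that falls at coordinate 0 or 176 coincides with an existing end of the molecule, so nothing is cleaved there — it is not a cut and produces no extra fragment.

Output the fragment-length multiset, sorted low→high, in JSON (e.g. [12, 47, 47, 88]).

[25,151]

Scan for sites:
  YnoVI (CCGCACTA, off=8): no sites
  EstII (TGGTTG, off=2): no sites
  XjeX (GAAGTAA, off=0): no sites
  PtaII TAGT/3: at [22] ⇒ [25]
  CdoV (TAATA, off=5): no sites

Pooled cuts: [25]

Fragment lengths:
  [0,25): 25 bp
  [25,176): 151 bp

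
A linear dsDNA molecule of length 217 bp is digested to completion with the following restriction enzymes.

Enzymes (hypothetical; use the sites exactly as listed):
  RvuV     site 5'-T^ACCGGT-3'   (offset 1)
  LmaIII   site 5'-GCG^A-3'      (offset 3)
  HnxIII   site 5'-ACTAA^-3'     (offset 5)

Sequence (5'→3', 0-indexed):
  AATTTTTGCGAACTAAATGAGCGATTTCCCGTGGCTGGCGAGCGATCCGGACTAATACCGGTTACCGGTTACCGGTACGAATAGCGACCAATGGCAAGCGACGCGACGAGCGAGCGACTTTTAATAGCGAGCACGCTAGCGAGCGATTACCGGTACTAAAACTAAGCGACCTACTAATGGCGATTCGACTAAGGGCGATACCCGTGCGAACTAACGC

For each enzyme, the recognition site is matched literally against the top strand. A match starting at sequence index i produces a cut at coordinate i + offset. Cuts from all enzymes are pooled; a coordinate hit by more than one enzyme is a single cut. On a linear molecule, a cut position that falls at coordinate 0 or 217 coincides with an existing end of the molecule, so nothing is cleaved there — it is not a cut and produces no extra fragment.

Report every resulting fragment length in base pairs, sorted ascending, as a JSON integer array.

[1,3,3,3,4,4,4,5,5,5,6,6,6,7,7,7,7,9,10,10,11,11,11,12,13,14,16,17]

Scan for sites:
  RvuV (TACCGGT, off=1): starts [55, 62, 69, 147] → cuts [56, 63, 70, 148]
  LmaIII (GCGA, off=3): starts [7, 20, 37, 41, 83, 97, 102, 109, 113, 126, 138, 142, 165, 179, 194, 205] → cuts [10, 23, 40, 44, 86, 100, 105, 112, 116, 129, 141, 145, 168, 182, 197, 208]
  HnxIII (ACTAA, off=5): starts [11, 50, 154, 160, 172, 187, 209] → cuts [16, 55, 159, 165, 177, 192, 214]

Pooled cuts: [10, 16, 23, 40, 44, 55, 56, 63, 70, 86, 100, 105, 112, 116, 129, 141, 145, 148, 159, 165, 168, 177, 182, 192, 197, 208, 214]

Fragments:
  [0,10): 10 bp
  [10,16): 6 bp
  [16,23): 7 bp
  [23,40): 17 bp
  [40,44): 4 bp
  [44,55): 11 bp
  [55,56): 1 bp
  [56,63): 7 bp
  [63,70): 7 bp
  [70,86): 16 bp
  [86,100): 14 bp
  [100,105): 5 bp
  [105,112): 7 bp
  [112,116): 4 bp
  [116,129): 13 bp
  [129,141): 12 bp
  [141,145): 4 bp
  [145,148): 3 bp
  [148,159): 11 bp
  [159,165): 6 bp
  [165,168): 3 bp
  [168,177): 9 bp
  [177,182): 5 bp
  [182,192): 10 bp
  [192,197): 5 bp
  [197,208): 11 bp
  [208,214): 6 bp
  [214,217): 3 bp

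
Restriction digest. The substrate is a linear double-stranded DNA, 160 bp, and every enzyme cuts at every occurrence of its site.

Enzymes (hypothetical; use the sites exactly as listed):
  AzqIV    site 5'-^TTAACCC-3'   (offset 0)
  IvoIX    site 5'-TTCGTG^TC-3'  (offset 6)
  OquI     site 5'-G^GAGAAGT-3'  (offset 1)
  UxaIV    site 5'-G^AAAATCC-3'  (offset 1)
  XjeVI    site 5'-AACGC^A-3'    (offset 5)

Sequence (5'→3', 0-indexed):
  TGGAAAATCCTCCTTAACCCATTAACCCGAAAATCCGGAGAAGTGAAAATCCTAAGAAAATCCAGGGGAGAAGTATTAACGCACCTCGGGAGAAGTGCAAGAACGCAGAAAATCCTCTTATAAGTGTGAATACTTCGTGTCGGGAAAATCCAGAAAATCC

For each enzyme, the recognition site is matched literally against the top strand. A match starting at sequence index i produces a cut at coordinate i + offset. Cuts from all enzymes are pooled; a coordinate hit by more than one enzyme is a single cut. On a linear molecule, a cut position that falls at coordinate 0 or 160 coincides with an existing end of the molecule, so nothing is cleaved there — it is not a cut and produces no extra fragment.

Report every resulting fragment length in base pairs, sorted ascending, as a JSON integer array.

[2,3,5,7,7,8,8,8,8,9,10,11,11,15,17,31]

Scan for sites:
  AzqIV TTAACCC/0: at [13, 21] ⇒ [13, 21]
  IvoIX TTCGTGTC/6: at [133] ⇒ [139]
  OquI GGAGAAGT/1: at [36, 66, 88] ⇒ [37, 67, 89]
  UxaIV GAAAATCC/1: at [2, 28, 44, 55, 107, 143, 152] ⇒ [3, 29, 45, 56, 108, 144, 153]
  XjeVI AACGCA/5: at [77, 101] ⇒ [82, 106]

Pooled cuts: [3, 13, 21, 29, 37, 45, 56, 67, 82, 89, 106, 108, 139, 144, 153]

Fragments:
  [0,3): 3 bp
  [3,13): 10 bp
  [13,21): 8 bp
  [21,29): 8 bp
  [29,37): 8 bp
  [37,45): 8 bp
  [45,56): 11 bp
  [56,67): 11 bp
  [67,82): 15 bp
  [82,89): 7 bp
  [89,106): 17 bp
  [106,108): 2 bp
  [108,139): 31 bp
  [139,144): 5 bp
  [144,153): 9 bp
  [153,160): 7 bp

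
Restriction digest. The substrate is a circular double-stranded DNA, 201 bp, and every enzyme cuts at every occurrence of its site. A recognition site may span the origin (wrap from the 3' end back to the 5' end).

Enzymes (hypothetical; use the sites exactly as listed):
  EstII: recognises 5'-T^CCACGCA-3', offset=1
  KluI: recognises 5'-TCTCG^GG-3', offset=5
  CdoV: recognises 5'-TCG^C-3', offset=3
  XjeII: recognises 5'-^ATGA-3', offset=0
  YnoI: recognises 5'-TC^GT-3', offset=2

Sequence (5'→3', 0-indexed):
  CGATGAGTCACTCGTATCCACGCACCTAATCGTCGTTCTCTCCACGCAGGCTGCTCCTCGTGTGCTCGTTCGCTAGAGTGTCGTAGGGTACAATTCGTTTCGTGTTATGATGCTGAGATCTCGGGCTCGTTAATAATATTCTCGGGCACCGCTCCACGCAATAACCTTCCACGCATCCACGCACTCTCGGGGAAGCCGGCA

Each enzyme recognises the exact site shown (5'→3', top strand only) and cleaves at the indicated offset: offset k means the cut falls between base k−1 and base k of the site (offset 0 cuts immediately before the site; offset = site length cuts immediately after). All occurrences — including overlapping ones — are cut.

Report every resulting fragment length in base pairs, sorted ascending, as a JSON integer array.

[3,4,5,5,5,5,7,8,8,9,10,11,13,14,14,14,15,16,17,18]

Per-enzyme occurrences:
  EstII TCCACGCA/1: at [16, 40, 152, 167, 175] ⇒ [17, 41, 153, 168, 176]
  KluI TCTCGGG/5: at [118, 139, 184] ⇒ [123, 144, 189]
  CdoV TCGC/3: at [69] ⇒ [72]
  XjeII ATGA/0: at [2, 106] ⇒ [2, 106]
  YnoI TCGT/2: at [11, 29, 32, 57, 65, 80, 94, 99, 126] ⇒ [13, 31, 34, 59, 67, 82, 96, 101, 128]

Pooled cuts: [2, 13, 17, 31, 34, 41, 59, 67, 72, 82, 96, 101, 106, 123, 128, 144, 153, 168, 176, 189]

Fragments:
  2→13: 11 bp
  13→17: 4 bp
  17→31: 14 bp
  31→34: 3 bp
  34→41: 7 bp
  41→59: 18 bp
  59→67: 8 bp
  67→72: 5 bp
  72→82: 10 bp
  82→96: 14 bp
  96→101: 5 bp
  101→106: 5 bp
  106→123: 17 bp
  123→128: 5 bp
  128→144: 16 bp
  144→153: 9 bp
  153→168: 15 bp
  168→176: 8 bp
  176→189: 13 bp
  189→2 (wrap): 201-189+2 = 14 bp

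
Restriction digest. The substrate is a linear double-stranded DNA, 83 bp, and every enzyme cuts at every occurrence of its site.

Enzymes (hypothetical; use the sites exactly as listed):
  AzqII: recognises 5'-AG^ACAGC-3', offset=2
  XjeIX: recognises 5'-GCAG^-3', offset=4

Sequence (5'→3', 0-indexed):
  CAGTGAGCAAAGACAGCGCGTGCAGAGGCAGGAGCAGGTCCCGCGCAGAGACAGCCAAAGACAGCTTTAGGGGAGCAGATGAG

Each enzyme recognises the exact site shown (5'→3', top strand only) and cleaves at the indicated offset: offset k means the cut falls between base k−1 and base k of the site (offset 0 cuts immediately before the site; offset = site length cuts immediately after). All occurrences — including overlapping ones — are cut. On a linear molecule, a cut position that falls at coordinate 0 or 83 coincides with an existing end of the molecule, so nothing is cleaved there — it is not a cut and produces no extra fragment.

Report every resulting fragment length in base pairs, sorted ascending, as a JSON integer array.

Per-enzyme occurrences:
  AzqII AGACAGC/2: at [10, 48, 58] ⇒ [12, 50, 60]
  XjeIX GCAG/4: at [21, 27, 33, 44, 74] ⇒ [25, 31, 37, 48, 78]

Pooled cuts: [12, 25, 31, 37, 48, 50, 60, 78]

Fragments:
  [0,12): 12 bp
  [12,25): 13 bp
  [25,31): 6 bp
  [31,37): 6 bp
  [37,48): 11 bp
  [48,50): 2 bp
  [50,60): 10 bp
  [60,78): 18 bp
  [78,83): 5 bp

[2,5,6,6,10,11,12,13,18]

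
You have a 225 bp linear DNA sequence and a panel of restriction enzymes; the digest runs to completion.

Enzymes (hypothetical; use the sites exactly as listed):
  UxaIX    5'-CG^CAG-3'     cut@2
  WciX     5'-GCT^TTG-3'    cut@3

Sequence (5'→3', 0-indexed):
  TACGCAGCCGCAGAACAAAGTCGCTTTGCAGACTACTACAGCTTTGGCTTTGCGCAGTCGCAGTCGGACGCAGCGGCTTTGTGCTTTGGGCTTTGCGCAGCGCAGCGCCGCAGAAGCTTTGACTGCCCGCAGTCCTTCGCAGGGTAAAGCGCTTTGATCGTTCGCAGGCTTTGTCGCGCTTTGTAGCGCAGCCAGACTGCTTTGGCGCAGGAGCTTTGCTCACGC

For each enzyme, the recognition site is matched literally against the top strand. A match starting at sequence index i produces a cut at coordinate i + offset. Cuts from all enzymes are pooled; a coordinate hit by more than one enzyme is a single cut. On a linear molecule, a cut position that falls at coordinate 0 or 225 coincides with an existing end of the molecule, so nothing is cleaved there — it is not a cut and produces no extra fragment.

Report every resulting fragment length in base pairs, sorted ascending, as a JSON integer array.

[4,5,5,5,6,6,6,6,6,7,7,8,8,8,8,8,10,10,10,10,11,11,13,14,15,18]

Site scan:
  UxaIX CGCAG/2: at [2, 8, 52, 58, 68, 95, 100, 108, 127, 137, 162, 186, 205] ⇒ [4, 10, 54, 60, 70, 97, 102, 110, 129, 139, 164, 188, 207]
  WciX GCTTTG/3: at [22, 40, 46, 75, 82, 89, 115, 150, 167, 177, 198, 212] ⇒ [25, 43, 49, 78, 85, 92, 118, 153, 170, 180, 201, 215]

All cut coordinates (distinct, sorted): [4, 10, 25, 43, 49, 54, 60, 70, 78, 85, 92, 97, 102, 110, 118, 129, 139, 153, 164, 170, 180, 188, 201, 207, 215]

Fragments:
  [0,4): 4 bp
  [4,10): 6 bp
  [10,25): 15 bp
  [25,43): 18 bp
  [43,49): 6 bp
  [49,54): 5 bp
  [54,60): 6 bp
  [60,70): 10 bp
  [70,78): 8 bp
  [78,85): 7 bp
  [85,92): 7 bp
  [92,97): 5 bp
  [97,102): 5 bp
  [102,110): 8 bp
  [110,118): 8 bp
  [118,129): 11 bp
  [129,139): 10 bp
  [139,153): 14 bp
  [153,164): 11 bp
  [164,170): 6 bp
  [170,180): 10 bp
  [180,188): 8 bp
  [188,201): 13 bp
  [201,207): 6 bp
  [207,215): 8 bp
  [215,225): 10 bp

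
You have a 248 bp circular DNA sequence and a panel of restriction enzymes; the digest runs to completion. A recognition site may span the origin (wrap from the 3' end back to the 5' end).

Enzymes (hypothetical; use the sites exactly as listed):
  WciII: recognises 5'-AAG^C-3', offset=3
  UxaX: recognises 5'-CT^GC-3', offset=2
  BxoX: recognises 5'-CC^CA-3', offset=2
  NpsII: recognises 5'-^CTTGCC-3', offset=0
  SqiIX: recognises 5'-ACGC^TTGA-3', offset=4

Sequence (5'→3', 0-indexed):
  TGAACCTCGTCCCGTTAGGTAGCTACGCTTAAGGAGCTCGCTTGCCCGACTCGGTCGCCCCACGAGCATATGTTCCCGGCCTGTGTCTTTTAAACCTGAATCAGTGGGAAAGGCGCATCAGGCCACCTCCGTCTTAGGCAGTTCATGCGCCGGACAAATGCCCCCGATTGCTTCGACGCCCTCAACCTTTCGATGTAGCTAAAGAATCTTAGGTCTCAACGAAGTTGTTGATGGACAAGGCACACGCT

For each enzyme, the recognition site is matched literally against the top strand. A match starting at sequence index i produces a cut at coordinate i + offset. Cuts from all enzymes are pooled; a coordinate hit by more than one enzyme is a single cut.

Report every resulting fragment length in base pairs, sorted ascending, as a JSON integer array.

Scan for sites:
  WciII (AAGC, off=3): no sites
  UxaX (CTGC, off=2): no sites
  BxoX CCCA/2: at [58] ⇒ [60]
  NpsII CTTGCC/0: at [40] ⇒ [40]
  SqiIX ACGCTTGA/4: at [243] ⇒ [247]

All cut coordinates (distinct, sorted): [40, 60, 247]

Fragment lengths:
  40→60: 20 bp
  60→247: 187 bp
  247→40 (wrap): 248-247+40 = 41 bp

[20,41,187]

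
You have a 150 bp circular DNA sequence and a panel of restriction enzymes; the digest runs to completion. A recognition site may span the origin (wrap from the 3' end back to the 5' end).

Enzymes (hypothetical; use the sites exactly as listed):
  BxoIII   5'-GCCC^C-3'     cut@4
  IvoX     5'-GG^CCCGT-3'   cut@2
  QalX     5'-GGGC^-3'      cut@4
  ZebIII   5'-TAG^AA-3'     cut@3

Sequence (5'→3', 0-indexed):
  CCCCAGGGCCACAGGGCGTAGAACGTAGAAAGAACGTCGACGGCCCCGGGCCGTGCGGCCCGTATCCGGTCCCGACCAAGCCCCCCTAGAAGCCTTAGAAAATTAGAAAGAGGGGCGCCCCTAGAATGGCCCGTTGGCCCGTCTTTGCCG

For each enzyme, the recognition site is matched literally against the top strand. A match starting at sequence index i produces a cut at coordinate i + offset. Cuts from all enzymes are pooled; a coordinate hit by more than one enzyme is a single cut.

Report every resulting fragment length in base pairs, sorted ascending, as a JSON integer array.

[4,4,4,5,5,6,6,7,7,8,8,8,9,10,16,18,25]

Site scan:
  BxoIII GCCCC/4: at [42, 79, 116, 149] ⇒ [3, 46, 83, 120]
  IvoX GGCCCGT/2: at [56, 127, 135] ⇒ [58, 129, 137]
  QalX GGGC/4: at [5, 13, 47, 112] ⇒ [9, 17, 51, 116]
  ZebIII TAGAA/3: at [18, 25, 86, 95, 103, 121] ⇒ [21, 28, 89, 98, 106, 124]

All cut coordinates (distinct, sorted): [3, 9, 17, 21, 28, 46, 51, 58, 83, 89, 98, 106, 116, 120, 124, 129, 137]

Fragment lengths:
  3→9: 6 bp
  9→17: 8 bp
  17→21: 4 bp
  21→28: 7 bp
  28→46: 18 bp
  46→51: 5 bp
  51→58: 7 bp
  58→83: 25 bp
  83→89: 6 bp
  89→98: 9 bp
  98→106: 8 bp
  106→116: 10 bp
  116→120: 4 bp
  120→124: 4 bp
  124→129: 5 bp
  129→137: 8 bp
  137→3 (wrap): 150-137+3 = 16 bp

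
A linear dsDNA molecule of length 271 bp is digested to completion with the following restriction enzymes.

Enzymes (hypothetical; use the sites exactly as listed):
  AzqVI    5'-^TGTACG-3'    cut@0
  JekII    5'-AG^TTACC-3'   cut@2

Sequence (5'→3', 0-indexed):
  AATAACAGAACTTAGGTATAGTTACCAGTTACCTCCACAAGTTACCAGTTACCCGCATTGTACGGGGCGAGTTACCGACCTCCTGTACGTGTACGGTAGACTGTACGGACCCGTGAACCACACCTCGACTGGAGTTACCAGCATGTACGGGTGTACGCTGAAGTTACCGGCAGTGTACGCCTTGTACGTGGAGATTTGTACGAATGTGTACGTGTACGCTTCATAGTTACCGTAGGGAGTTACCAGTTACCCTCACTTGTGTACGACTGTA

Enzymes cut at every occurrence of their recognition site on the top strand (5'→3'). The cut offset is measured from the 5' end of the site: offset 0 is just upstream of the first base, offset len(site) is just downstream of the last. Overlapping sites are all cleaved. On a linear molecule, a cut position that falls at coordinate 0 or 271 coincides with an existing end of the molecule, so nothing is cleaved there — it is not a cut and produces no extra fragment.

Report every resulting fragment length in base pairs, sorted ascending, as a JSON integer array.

Site scan:
  AzqVI TGTACG/0: at [58, 83, 89, 101, 143, 151, 173, 182, 196, 206, 212, 259] ⇒ [58, 83, 89, 101, 143, 151, 173, 182, 196, 206, 212, 259]
  JekII AGTTACC/2: at [19, 26, 39, 46, 69, 132, 161, 224, 237, 244] ⇒ [21, 28, 41, 48, 71, 134, 163, 226, 239, 246]

All cut coordinates (distinct, sorted): [21, 28, 41, 48, 58, 71, 83, 89, 101, 134, 143, 151, 163, 173, 182, 196, 206, 212, 226, 239, 246, 259]

Fragments:
  [0,21): 21 bp
  [21,28): 7 bp
  [28,41): 13 bp
  [41,48): 7 bp
  [48,58): 10 bp
  [58,71): 13 bp
  [71,83): 12 bp
  [83,89): 6 bp
  [89,101): 12 bp
  [101,134): 33 bp
  [134,143): 9 bp
  [143,151): 8 bp
  [151,163): 12 bp
  [163,173): 10 bp
  [173,182): 9 bp
  [182,196): 14 bp
  [196,206): 10 bp
  [206,212): 6 bp
  [212,226): 14 bp
  [226,239): 13 bp
  [239,246): 7 bp
  [246,259): 13 bp
  [259,271): 12 bp

[6,6,7,7,7,8,9,9,10,10,10,12,12,12,12,13,13,13,13,14,14,21,33]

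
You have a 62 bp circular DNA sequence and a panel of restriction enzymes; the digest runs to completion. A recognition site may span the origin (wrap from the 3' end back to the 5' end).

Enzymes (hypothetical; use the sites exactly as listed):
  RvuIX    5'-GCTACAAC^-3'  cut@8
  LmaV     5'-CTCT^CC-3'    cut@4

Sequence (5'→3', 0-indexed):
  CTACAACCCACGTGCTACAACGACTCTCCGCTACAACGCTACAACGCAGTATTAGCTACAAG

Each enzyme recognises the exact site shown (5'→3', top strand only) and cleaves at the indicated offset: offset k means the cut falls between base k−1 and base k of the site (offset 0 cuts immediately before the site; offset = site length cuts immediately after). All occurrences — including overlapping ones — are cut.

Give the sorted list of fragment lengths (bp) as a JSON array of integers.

[6,8,10,14,24]

Site scan:
  RvuIX (GCTACAAC, off=8): starts [13, 29, 37, 61] → cuts [7, 21, 37, 45]
  LmaV (CTCTCC, off=4): starts [23] → cuts [27]

All cut coordinates (distinct, sorted): [7, 21, 27, 37, 45]

Fragment lengths:
  7→21: 14 bp
  21→27: 6 bp
  27→37: 10 bp
  37→45: 8 bp
  45→7 (wrap): 62-45+7 = 24 bp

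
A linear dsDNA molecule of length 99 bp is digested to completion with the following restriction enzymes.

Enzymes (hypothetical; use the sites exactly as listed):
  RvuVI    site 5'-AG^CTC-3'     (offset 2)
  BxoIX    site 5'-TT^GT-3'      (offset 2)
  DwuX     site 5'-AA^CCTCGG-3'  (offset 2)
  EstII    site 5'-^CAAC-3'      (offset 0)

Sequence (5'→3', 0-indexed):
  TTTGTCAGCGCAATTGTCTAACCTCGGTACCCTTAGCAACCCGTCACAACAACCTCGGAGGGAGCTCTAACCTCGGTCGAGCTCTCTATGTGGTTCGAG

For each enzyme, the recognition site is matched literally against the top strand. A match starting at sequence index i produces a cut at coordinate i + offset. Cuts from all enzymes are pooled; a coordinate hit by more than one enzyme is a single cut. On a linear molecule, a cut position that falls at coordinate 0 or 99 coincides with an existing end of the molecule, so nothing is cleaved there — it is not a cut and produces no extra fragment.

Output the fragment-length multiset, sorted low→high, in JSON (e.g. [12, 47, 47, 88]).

[3,3,3,6,6,10,11,12,12,15,18]

Site scan:
  RvuVI (AGCTC, off=2): starts [62, 79] → cuts [64, 81]
  BxoIX (TTGT, off=2): starts [1, 13] → cuts [3, 15]
  DwuX (AACCTCGG, off=2): starts [19, 50, 68] → cuts [21, 52, 70]
  EstII (CAAC, off=0): starts [36, 46, 49] → cuts [36, 46, 49]

All cut coordinates (distinct, sorted): [3, 15, 21, 36, 46, 49, 52, 64, 70, 81]

Fragment lengths:
  [0,3): 3 bp
  [3,15): 12 bp
  [15,21): 6 bp
  [21,36): 15 bp
  [36,46): 10 bp
  [46,49): 3 bp
  [49,52): 3 bp
  [52,64): 12 bp
  [64,70): 6 bp
  [70,81): 11 bp
  [81,99): 18 bp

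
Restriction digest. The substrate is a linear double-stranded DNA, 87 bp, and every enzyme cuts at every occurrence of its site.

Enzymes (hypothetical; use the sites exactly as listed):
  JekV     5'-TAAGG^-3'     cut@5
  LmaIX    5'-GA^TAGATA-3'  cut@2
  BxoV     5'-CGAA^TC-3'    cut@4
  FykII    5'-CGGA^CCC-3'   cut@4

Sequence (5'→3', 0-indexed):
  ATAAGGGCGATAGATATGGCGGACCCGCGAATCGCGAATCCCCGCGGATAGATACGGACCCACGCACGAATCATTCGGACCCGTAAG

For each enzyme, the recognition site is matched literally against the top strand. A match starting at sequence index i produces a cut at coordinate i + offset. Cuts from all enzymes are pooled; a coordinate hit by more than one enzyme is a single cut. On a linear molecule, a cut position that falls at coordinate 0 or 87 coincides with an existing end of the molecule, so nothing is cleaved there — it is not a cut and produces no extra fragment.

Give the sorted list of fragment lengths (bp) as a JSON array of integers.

Per-enzyme occurrences:
  JekV TAAGG/5: at [1] ⇒ [6]
  LmaIX GATAGATA/2: at [8, 46] ⇒ [10, 48]
  BxoV CGAATC/4: at [27, 34, 66] ⇒ [31, 38, 70]
  FykII CGGACCC/4: at [19, 54, 75] ⇒ [23, 58, 79]

Pooled cuts: [6, 10, 23, 31, 38, 48, 58, 70, 79]

Fragment lengths:
  [0,6): 6 bp
  [6,10): 4 bp
  [10,23): 13 bp
  [23,31): 8 bp
  [31,38): 7 bp
  [38,48): 10 bp
  [48,58): 10 bp
  [58,70): 12 bp
  [70,79): 9 bp
  [79,87): 8 bp

[4,6,7,8,8,9,10,10,12,13]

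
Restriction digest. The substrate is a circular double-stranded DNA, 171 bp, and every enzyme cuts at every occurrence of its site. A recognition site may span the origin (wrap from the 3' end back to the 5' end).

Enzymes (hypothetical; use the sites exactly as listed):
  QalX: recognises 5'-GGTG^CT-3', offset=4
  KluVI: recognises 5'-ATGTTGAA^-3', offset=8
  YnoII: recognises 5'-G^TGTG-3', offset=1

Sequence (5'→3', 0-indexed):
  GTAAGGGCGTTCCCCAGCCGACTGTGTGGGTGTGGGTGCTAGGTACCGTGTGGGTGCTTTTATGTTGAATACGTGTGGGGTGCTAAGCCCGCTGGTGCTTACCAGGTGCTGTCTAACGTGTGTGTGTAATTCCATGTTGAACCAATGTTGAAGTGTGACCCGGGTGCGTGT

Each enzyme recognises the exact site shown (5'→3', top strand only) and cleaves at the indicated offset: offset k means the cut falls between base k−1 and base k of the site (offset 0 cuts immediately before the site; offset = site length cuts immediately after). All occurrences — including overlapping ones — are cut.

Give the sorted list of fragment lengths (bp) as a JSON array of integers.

[1,2,2,4,6,8,8,9,10,10,11,11,13,15,15,19,27]

Site scan:
  QalX (GGTGCT, off=4): starts [34, 52, 78, 93, 104] → cuts [38, 56, 82, 97, 108]
  KluVI (ATGTTGAA, off=8): starts [61, 133, 144] → cuts [69, 141, 152]
  YnoII (GTGTG, off=1): starts [23, 29, 47, 72, 117, 119, 121, 152, 167] → cuts [24, 30, 48, 73, 118, 120, 122, 153, 168]

All cut coordinates (distinct, sorted): [24, 30, 38, 48, 56, 69, 73, 82, 97, 108, 118, 120, 122, 141, 152, 153, 168]

Fragment lengths:
  24→30: 6 bp
  30→38: 8 bp
  38→48: 10 bp
  48→56: 8 bp
  56→69: 13 bp
  69→73: 4 bp
  73→82: 9 bp
  82→97: 15 bp
  97→108: 11 bp
  108→118: 10 bp
  118→120: 2 bp
  120→122: 2 bp
  122→141: 19 bp
  141→152: 11 bp
  152→153: 1 bp
  153→168: 15 bp
  168→24 (wrap): 171-168+24 = 27 bp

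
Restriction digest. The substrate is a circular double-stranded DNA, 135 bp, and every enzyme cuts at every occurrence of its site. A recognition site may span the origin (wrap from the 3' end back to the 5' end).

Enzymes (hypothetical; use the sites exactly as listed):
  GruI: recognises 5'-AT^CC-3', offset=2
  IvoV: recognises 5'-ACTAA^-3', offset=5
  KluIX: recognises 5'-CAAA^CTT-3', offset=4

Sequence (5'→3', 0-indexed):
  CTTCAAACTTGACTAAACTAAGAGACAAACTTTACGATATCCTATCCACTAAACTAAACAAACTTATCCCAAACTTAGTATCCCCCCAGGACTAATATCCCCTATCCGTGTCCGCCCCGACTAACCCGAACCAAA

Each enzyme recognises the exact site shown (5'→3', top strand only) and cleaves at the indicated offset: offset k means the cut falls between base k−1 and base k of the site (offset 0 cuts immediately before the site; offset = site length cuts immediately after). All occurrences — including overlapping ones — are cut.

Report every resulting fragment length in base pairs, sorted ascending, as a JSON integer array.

[3,5,5,5,5,5,6,7,7,7,8,8,9,11,11,14,19]

Per-enzyme occurrences:
  GruI (ATCC, off=2): starts [38, 43, 65, 79, 96, 103] → cuts [40, 45, 67, 81, 98, 105]
  IvoV (ACTAA, off=5): starts [11, 16, 47, 52, 90, 119] → cuts [16, 21, 52, 57, 95, 124]
  KluIX (CAAACTT, off=4): starts [3, 25, 58, 69, 131] → cuts [0, 7, 29, 62, 73]

All cut coordinates (distinct, sorted): [0, 7, 16, 21, 29, 40, 45, 52, 57, 62, 67, 73, 81, 95, 98, 105, 124]

Fragments:
  0→7: 7 bp
  7→16: 9 bp
  16→21: 5 bp
  21→29: 8 bp
  29→40: 11 bp
  40→45: 5 bp
  45→52: 7 bp
  52→57: 5 bp
  57→62: 5 bp
  62→67: 5 bp
  67→73: 6 bp
  73→81: 8 bp
  81→95: 14 bp
  95→98: 3 bp
  98→105: 7 bp
  105→124: 19 bp
  124→0 (wrap): 135-124+0 = 11 bp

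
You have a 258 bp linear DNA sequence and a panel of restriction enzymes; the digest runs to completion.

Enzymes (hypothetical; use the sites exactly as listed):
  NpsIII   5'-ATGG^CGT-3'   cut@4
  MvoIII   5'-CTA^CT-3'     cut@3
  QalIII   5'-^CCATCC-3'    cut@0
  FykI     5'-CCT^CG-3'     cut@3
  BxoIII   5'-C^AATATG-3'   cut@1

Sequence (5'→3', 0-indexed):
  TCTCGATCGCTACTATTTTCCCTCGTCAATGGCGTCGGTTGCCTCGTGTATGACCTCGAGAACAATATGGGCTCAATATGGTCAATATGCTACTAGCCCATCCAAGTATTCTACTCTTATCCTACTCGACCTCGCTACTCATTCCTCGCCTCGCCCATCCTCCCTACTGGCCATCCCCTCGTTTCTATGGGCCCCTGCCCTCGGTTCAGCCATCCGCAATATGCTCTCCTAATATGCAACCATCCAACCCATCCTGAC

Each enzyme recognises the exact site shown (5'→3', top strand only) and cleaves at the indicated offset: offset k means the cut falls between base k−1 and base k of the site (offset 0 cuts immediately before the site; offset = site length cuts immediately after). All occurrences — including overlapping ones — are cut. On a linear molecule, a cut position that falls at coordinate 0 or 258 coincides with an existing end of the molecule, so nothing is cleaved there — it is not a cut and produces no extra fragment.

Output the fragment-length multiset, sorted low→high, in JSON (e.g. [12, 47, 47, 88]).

Per-enzyme occurrences:
  NpsIII ATGGCGT/4: at [28] ⇒ [32]
  MvoIII CTACT/3: at [9, 89, 110, 121, 134, 163] ⇒ [12, 92, 113, 124, 137, 166]
  QalIII CCATCC/0: at [97, 154, 170, 209, 239, 248] ⇒ [97, 154, 170, 209, 239, 248]
  FykI CCTCG/3: at [20, 41, 53, 129, 143, 148, 176, 198] ⇒ [23, 44, 56, 132, 146, 151, 179, 201]
  BxoIII CAATATG/1: at [62, 73, 82, 216] ⇒ [63, 74, 83, 217]

Pooled cuts: [12, 23, 32, 44, 56, 63, 74, 83, 92, 97, 113, 124, 132, 137, 146, 151, 154, 166, 170, 179, 201, 209, 217, 239, 248]

Fragment lengths:
  [0,12): 12 bp
  [12,23): 11 bp
  [23,32): 9 bp
  [32,44): 12 bp
  [44,56): 12 bp
  [56,63): 7 bp
  [63,74): 11 bp
  [74,83): 9 bp
  [83,92): 9 bp
  [92,97): 5 bp
  [97,113): 16 bp
  [113,124): 11 bp
  [124,132): 8 bp
  [132,137): 5 bp
  [137,146): 9 bp
  [146,151): 5 bp
  [151,154): 3 bp
  [154,166): 12 bp
  [166,170): 4 bp
  [170,179): 9 bp
  [179,201): 22 bp
  [201,209): 8 bp
  [209,217): 8 bp
  [217,239): 22 bp
  [239,248): 9 bp
  [248,258): 10 bp

[3,4,5,5,5,7,8,8,8,9,9,9,9,9,9,10,11,11,11,12,12,12,12,16,22,22]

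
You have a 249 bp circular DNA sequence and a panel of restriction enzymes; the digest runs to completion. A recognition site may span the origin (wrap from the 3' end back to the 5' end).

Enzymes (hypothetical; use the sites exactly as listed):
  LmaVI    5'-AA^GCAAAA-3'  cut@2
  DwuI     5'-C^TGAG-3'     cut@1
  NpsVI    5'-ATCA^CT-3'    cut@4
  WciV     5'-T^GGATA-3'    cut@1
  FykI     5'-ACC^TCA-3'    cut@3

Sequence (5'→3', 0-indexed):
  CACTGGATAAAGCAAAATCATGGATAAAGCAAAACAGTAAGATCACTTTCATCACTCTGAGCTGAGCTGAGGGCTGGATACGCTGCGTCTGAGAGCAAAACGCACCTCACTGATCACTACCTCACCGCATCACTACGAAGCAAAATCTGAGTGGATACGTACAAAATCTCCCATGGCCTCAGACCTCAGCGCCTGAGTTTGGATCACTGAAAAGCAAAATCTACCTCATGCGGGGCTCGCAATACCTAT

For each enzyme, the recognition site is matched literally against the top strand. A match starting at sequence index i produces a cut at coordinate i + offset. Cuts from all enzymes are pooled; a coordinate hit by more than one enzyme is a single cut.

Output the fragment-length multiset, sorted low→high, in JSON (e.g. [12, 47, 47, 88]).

[2,3,5,5,5,5,7,7,7,7,8,8,8,9,10,10,11,12,13,14,17,17,26,33]

Scan for sites:
  LmaVI (AAGCAAAA, off=2): starts [9, 26, 137, 211] → cuts [11, 28, 139, 213]
  DwuI (CTGAG, off=1): starts [56, 61, 66, 88, 146, 192] → cuts [57, 62, 67, 89, 147, 193]
  NpsVI (ATCACT, off=4): starts [41, 50, 112, 128, 202, 247] → cuts [2, 45, 54, 116, 132, 206]
  WciV (TGGATA, off=1): starts [3, 20, 74, 151] → cuts [4, 21, 75, 152]
  FykI (ACCTCA, off=3): starts [103, 118, 182, 222] → cuts [106, 121, 185, 225]

All cut coordinates (distinct, sorted): [2, 4, 11, 21, 28, 45, 54, 57, 62, 67, 75, 89, 106, 116, 121, 132, 139, 147, 152, 185, 193, 206, 213, 225]

Fragment lengths:
  2→4: 2 bp
  4→11: 7 bp
  11→21: 10 bp
  21→28: 7 bp
  28→45: 17 bp
  45→54: 9 bp
  54→57: 3 bp
  57→62: 5 bp
  62→67: 5 bp
  67→75: 8 bp
  75→89: 14 bp
  89→106: 17 bp
  106→116: 10 bp
  116→121: 5 bp
  121→132: 11 bp
  132→139: 7 bp
  139→147: 8 bp
  147→152: 5 bp
  152→185: 33 bp
  185→193: 8 bp
  193→206: 13 bp
  206→213: 7 bp
  213→225: 12 bp
  225→2 (wrap): 249-225+2 = 26 bp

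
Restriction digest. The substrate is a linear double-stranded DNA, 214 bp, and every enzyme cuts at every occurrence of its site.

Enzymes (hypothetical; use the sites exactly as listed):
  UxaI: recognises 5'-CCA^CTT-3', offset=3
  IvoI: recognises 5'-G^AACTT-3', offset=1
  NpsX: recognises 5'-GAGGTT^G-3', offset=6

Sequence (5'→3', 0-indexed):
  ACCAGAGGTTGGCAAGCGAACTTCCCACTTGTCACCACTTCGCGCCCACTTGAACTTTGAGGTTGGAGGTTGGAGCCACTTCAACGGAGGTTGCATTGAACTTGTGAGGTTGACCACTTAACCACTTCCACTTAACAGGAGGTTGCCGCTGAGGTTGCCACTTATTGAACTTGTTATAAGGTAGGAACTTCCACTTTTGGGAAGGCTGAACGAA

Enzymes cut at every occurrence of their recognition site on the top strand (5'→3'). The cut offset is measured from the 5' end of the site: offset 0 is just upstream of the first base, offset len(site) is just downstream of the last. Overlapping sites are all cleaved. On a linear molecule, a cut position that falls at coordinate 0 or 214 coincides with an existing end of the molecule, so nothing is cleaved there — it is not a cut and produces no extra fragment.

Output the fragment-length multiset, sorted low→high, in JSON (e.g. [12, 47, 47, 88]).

[4,4,5,6,6,7,7,7,8,8,8,9,10,10,11,12,12,13,14,14,18,21]

Scan for sites:
  UxaI (CCACTT, off=3): starts [24, 34, 45, 75, 113, 121, 127, 157, 190] → cuts [27, 37, 48, 78, 116, 124, 130, 160, 193]
  IvoI (GAACTT, off=1): starts [17, 51, 97, 166, 184] → cuts [18, 52, 98, 167, 185]
  NpsX (GAGGTTG, off=6): starts [4, 58, 65, 86, 105, 138, 150] → cuts [10, 64, 71, 92, 111, 144, 156]

All cut coordinates (distinct, sorted): [10, 18, 27, 37, 48, 52, 64, 71, 78, 92, 98, 111, 116, 124, 130, 144, 156, 160, 167, 185, 193]

Fragment lengths:
  [0,10): 10 bp
  [10,18): 8 bp
  [18,27): 9 bp
  [27,37): 10 bp
  [37,48): 11 bp
  [48,52): 4 bp
  [52,64): 12 bp
  [64,71): 7 bp
  [71,78): 7 bp
  [78,92): 14 bp
  [92,98): 6 bp
  [98,111): 13 bp
  [111,116): 5 bp
  [116,124): 8 bp
  [124,130): 6 bp
  [130,144): 14 bp
  [144,156): 12 bp
  [156,160): 4 bp
  [160,167): 7 bp
  [167,185): 18 bp
  [185,193): 8 bp
  [193,214): 21 bp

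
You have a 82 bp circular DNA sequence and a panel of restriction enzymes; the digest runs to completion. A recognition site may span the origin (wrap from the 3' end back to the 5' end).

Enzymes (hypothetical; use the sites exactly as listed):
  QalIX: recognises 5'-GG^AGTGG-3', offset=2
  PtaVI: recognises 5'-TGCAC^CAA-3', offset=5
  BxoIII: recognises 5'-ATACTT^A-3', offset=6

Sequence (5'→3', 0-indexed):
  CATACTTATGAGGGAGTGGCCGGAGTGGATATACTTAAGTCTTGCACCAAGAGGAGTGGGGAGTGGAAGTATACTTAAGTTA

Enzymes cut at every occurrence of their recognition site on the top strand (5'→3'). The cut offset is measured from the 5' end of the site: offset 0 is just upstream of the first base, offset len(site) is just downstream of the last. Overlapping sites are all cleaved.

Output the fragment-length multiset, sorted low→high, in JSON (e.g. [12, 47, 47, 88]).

Site scan:
  QalIX GGAGTGG/2: at [12, 21, 52, 59] ⇒ [14, 23, 54, 61]
  PtaVI TGCACCAA/5: at [42] ⇒ [47]
  BxoIII ATACTTA/6: at [1, 30, 70] ⇒ [7, 36, 76]

All cut coordinates (distinct, sorted): [7, 14, 23, 36, 47, 54, 61, 76]

Fragments:
  7→14: 7 bp
  14→23: 9 bp
  23→36: 13 bp
  36→47: 11 bp
  47→54: 7 bp
  54→61: 7 bp
  61→76: 15 bp
  76→7 (wrap): 82-76+7 = 13 bp

[7,7,7,9,11,13,13,15]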